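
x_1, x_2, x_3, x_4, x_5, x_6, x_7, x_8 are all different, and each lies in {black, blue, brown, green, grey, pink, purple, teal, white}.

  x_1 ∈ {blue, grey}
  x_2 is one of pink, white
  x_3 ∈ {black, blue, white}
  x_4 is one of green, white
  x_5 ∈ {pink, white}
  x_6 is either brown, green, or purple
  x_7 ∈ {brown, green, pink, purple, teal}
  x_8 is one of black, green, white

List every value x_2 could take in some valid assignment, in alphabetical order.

x_2 and x_5 between them cover only {pink, white} — a naked pair. Remove those values from x_3, x_4, x_7, x_8.
x_4 has just one choice, so x_4 = green. Remove green from x_6, x_7, x_8.
That leaves x_8 = black. Eliminate black elsewhere: x_3.
x_3 must be blue (only option left). So x_1 can't be blue.
x_1 must be grey (only option left).
No further eliminations apply; x_2 can still be any of pink, white.

pink, white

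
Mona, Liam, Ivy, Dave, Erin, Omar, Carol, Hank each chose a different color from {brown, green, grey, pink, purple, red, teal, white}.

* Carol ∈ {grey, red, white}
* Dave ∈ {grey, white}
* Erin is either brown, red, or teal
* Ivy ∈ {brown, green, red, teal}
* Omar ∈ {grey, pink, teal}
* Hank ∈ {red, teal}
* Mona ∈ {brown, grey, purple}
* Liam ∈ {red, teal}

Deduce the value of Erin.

brown

The 8 variables draw from only 8 values {brown, green, grey, pink, purple, red, teal, white}, so each is used; only Ivy can be green, hence Ivy = green.
The 7 still-open variables draw from only 7 values {brown, grey, pink, purple, red, teal, white}, so each is used; only Omar can be pink, hence Omar = pink.
The 6 still-open variables together cover exactly {brown, grey, purple, red, teal, white} — 6 values for 6 variables — and purple appears only in Mona's list, so Mona = purple.
The 5 still-open variables together cover exactly {brown, grey, red, teal, white} — 5 values for 5 variables — and brown appears only in Erin's list, so Erin = brown.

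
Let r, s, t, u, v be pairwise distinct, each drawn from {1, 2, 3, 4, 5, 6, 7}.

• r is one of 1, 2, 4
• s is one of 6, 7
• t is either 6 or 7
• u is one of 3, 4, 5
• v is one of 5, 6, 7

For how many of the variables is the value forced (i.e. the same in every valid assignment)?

1

s and t share exactly the 2 values {6, 7}; by pigeonhole those values go to them, so strike 6, 7 from v.
v's domain is down to {5}, so v = 5. Eliminate 5 elsewhere: u.
Determined: v=5. The other variables each still have more than one consistent value. That makes 1.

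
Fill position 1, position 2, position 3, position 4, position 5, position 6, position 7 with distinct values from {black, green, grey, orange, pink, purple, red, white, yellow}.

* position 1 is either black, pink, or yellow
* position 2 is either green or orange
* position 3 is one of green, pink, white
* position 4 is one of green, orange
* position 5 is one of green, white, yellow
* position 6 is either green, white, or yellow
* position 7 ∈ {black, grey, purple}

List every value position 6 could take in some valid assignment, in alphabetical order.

white, yellow

position 2 and position 4 share exactly the 2 values {green, orange}; by pigeonhole those values go to them, so strike green, orange from position 3, position 5, position 6.
position 5 and position 6 between them cover only {white, yellow} — a naked pair. Remove those values from position 1, position 3.
position 3 has just one choice, so position 3 = pink. So position 1 can't be pink.
position 1 must be black (only option left). Remove black from position 7.
No further eliminations apply; position 6 can still be any of white, yellow.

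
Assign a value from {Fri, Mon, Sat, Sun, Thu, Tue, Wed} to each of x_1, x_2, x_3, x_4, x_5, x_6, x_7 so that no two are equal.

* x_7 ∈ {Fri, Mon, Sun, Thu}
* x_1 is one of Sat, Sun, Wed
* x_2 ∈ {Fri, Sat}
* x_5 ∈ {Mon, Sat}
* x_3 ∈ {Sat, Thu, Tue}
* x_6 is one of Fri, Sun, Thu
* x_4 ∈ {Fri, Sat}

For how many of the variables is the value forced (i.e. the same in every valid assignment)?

The 7 variables together cover exactly {Fri, Mon, Sat, Sun, Thu, Tue, Wed} — 7 values for 7 variables — and Tue appears only in x_3's list, so x_3 = Tue.
The 6 still-open variables draw from only 6 values {Fri, Mon, Sat, Sun, Thu, Wed}, so each is used; only x_1 can be Wed, hence x_1 = Wed.
x_2 and x_4 share exactly the 2 values {Fri, Sat}; by pigeonhole those values go to them, so strike Fri, Sat from x_5, x_6, x_7.
That leaves x_5 = Mon. Strike Mon from x_7.
Determined: x_1=Wed, x_3=Tue, x_5=Mon. The other variables each still have more than one consistent value. That makes 3.

3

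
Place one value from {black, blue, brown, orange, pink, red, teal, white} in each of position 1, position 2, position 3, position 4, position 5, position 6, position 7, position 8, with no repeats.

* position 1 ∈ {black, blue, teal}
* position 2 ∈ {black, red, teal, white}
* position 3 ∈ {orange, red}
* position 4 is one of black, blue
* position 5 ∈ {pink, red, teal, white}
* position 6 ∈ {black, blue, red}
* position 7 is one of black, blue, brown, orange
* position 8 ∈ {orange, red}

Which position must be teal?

The 8 variables draw from only 8 values {black, blue, brown, orange, pink, red, teal, white}, so each is used; only position 7 can be brown, hence position 7 = brown.
The 7 still-open variables draw from only 7 values {black, blue, orange, pink, red, teal, white}, so each is used; only position 5 can be pink, hence position 5 = pink.
The 6 still-open variables draw from only 6 values {black, blue, orange, red, teal, white}, so each is used; only position 2 can be white, hence position 2 = white.
The 5 still-open variables together cover exactly {black, blue, orange, red, teal} — 5 values for 5 variables — and teal appears only in position 1's list, so position 1 = teal.

position 1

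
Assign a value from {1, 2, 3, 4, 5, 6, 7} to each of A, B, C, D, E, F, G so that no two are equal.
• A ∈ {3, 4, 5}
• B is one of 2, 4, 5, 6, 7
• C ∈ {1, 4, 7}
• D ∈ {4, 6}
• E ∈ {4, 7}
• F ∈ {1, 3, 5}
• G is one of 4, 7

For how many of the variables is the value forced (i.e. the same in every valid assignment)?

The 7 variables draw from only 7 values {1, 2, 3, 4, 5, 6, 7}, so each is used; only B can be 2, hence B = 2.
Among the 6 still-open variables, 6 fits only D (and all 6 values in {1, 3, 4, 5, 6, 7} must be used), so D = 6.
E and G between them cover only {4, 7} — a naked pair. Remove those values from A, C.
That leaves C = 1. So F can't be 1.
Determined: B=2, C=1, D=6. The other variables each still have more than one consistent value. That makes 3.

3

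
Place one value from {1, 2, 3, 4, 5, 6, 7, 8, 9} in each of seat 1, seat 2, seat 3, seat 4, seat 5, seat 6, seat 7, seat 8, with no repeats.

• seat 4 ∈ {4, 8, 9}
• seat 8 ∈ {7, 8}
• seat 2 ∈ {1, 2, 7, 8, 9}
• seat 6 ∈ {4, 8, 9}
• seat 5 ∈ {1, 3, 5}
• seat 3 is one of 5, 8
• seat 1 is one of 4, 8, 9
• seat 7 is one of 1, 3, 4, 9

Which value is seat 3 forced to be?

The 8 variables together cover exactly {1, 2, 3, 4, 5, 7, 8, 9} — 8 values for 8 variables — and 2 appears only in seat 2's list, so seat 2 = 2.
Among the 7 still-open variables, 7 fits only seat 8 (and all 7 values in {1, 3, 4, 5, 7, 8, 9} must be used), so seat 8 = 7.
seat 1, seat 4, seat 6 between them cover only {4, 8, 9} — a naked triple. Remove those values from seat 3, seat 7.
So seat 3 = 5.

5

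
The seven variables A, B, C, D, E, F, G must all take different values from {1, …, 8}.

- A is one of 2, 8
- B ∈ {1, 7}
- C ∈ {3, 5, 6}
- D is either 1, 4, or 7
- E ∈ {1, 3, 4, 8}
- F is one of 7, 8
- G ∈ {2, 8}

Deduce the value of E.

3

A and G share exactly the 2 values {2, 8}; by pigeonhole those values go to them, so strike 2, 8 from E, F.
F must be 7 (only option left). Eliminate 7 elsewhere: B, D.
B has just one choice, so B = 1. So D, E can't be 1.
D's domain is down to {4}, so D = 4. Strike 4 from E.
So E = 3.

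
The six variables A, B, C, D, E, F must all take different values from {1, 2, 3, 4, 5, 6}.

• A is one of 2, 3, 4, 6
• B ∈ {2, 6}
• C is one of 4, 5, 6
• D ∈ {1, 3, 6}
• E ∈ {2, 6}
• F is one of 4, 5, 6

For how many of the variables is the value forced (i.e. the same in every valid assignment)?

2

The 6 variables draw from only 6 values {1, 2, 3, 4, 5, 6}, so each is used; only D can be 1, hence D = 1.
The 5 still-open variables draw from only 5 values {2, 3, 4, 5, 6}, so each is used; only A can be 3, hence A = 3.
B and E share exactly the 2 values {2, 6}; by pigeonhole those values go to them, so strike 2, 6 from C, F.
Determined: A=3, D=1. The other variables each still have more than one consistent value. That makes 2.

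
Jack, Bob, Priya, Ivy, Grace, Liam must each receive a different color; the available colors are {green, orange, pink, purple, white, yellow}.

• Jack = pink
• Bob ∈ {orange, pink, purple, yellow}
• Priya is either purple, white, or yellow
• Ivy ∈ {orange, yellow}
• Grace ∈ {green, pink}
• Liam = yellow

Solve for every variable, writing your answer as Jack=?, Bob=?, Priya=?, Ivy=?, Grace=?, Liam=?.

Jack=pink, Bob=purple, Priya=white, Ivy=orange, Grace=green, Liam=yellow

Jack has just one choice, so Jack = pink. So Bob, Grace can't be pink.
Grace's domain is down to {green}, so Grace = green.
Liam has just one choice, so Liam = yellow. Eliminate yellow elsewhere: Bob, Priya, Ivy.
Ivy must be orange (only option left). Remove orange from Bob.
Bob's domain is down to {purple}, so Bob = purple. So Priya can't be purple.
Priya must be white (only option left).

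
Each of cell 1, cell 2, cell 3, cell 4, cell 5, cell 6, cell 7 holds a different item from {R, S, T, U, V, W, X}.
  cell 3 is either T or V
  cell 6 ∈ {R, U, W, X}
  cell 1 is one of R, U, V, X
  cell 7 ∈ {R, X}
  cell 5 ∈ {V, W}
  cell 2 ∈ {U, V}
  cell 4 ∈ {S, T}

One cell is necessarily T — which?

cell 3

Among the 7 variables, S fits only cell 4 (and all 7 values in {R, S, T, U, V, W, X} must be used), so cell 4 = S.
The 6 still-open variables together cover exactly {R, T, U, V, W, X} — 6 values for 6 variables — and T appears only in cell 3's list, so cell 3 = T.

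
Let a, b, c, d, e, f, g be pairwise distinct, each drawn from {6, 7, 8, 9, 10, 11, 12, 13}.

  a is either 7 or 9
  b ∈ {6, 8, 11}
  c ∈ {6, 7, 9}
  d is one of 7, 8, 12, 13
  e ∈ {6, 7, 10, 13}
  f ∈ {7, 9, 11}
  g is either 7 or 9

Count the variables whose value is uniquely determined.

The 2 variables a and g are confined to {7, 9}, which locks those values in; drop them from c, d, e, f.
c has just one choice, so c = 6. Remove 6 from b, e.
That leaves f = 11. Strike 11 from b.
That leaves b = 8. So d can't be 8.
Determined: b=8, c=6, f=11. The other variables each still have more than one consistent value. That makes 3.

3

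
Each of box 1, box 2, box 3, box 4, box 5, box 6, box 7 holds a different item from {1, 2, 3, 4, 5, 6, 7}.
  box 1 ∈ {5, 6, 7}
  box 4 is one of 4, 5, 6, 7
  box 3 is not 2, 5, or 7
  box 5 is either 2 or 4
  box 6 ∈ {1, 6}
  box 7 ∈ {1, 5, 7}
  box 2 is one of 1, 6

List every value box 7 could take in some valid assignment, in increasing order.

Among the 7 variables, 2 fits only box 5 (and all 7 values in {1, 2, 3, 4, 5, 6, 7} must be used), so box 5 = 2.
The 6 still-open variables draw from only 6 values {1, 3, 4, 5, 6, 7}, so each is used; only box 3 can be 3, hence box 3 = 3.
The 5 still-open variables draw from only 5 values {1, 4, 5, 6, 7}, so each is used; only box 4 can be 4, hence box 4 = 4.
The 2 variables box 2 and box 6 are confined to {1, 6}, which locks those values in; drop them from box 1, box 7.
No further eliminations apply; box 7 can still be any of 5, 7.

5, 7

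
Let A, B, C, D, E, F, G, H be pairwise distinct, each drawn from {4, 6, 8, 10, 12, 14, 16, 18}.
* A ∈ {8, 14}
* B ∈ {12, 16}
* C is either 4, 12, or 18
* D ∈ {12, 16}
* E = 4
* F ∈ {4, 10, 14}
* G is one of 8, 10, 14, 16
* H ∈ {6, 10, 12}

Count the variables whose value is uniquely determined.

E has just one choice, so E = 4. So C, F can't be 4.
The 7 still-open variables together cover exactly {6, 8, 10, 12, 14, 16, 18} — 7 values for 7 variables — and 6 appears only in H's list, so H = 6.
The 6 still-open variables draw from only 6 values {8, 10, 12, 14, 16, 18}, so each is used; only C can be 18, hence C = 18.
The 2 variables B and D are confined to {12, 16}, which locks those values in; drop them from G.
Determined: C=18, E=4, H=6. The other variables each still have more than one consistent value. That makes 3.

3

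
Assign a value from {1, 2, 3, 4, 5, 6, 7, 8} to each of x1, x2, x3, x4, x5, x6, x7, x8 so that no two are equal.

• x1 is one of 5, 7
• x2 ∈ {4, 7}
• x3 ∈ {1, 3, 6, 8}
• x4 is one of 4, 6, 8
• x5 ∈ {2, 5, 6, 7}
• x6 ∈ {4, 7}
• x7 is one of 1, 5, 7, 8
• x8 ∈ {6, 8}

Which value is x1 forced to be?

5

The 8 variables draw from only 8 values {1, 2, 3, 4, 5, 6, 7, 8}, so each is used; only x5 can be 2, hence x5 = 2.
The 7 still-open variables together cover exactly {1, 3, 4, 5, 6, 7, 8} — 7 values for 7 variables — and 3 appears only in x3's list, so x3 = 3.
The 6 still-open variables draw from only 6 values {1, 4, 5, 6, 7, 8}, so each is used; only x7 can be 1, hence x7 = 1.
The 5 still-open variables draw from only 5 values {4, 5, 6, 7, 8}, so each is used; only x1 can be 5, hence x1 = 5.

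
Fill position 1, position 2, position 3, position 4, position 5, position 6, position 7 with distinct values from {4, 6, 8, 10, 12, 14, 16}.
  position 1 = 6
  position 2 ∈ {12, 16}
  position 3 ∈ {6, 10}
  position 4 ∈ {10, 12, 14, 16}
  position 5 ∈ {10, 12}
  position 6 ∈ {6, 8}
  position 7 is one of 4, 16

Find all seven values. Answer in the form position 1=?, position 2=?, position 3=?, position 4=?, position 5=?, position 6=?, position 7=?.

position 1=6, position 2=16, position 3=10, position 4=14, position 5=12, position 6=8, position 7=4

position 1's domain is down to {6}, so position 1 = 6. So position 3, position 6 can't be 6.
position 3's domain is down to {10}, so position 3 = 10. Eliminate 10 elsewhere: position 4, position 5.
position 5's domain is down to {12}, so position 5 = 12. So position 2, position 4 can't be 12.
That leaves position 6 = 8.
That leaves position 2 = 16. So position 4, position 7 can't be 16.
position 4 must be 14 (only option left).
position 7 has just one choice, so position 7 = 4.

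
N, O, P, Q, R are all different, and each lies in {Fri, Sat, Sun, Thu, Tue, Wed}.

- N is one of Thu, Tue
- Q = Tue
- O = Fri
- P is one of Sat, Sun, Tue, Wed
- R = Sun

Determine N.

Thu

O has just one choice, so O = Fri.
Q's domain is down to {Tue}, so Q = Tue. Eliminate Tue elsewhere: N, P.
So N = Thu.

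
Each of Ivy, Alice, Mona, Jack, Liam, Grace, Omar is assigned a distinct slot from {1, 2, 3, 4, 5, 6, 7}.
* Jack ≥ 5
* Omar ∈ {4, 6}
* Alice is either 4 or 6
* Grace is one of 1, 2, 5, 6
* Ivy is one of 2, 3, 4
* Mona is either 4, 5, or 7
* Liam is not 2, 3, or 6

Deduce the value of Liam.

Among the 7 variables, 3 fits only Ivy (and all 7 values in {1, 2, 3, 4, 5, 6, 7} must be used), so Ivy = 3.
Among the 6 still-open variables, 2 fits only Grace (and all 6 values in {1, 2, 4, 5, 6, 7} must be used), so Grace = 2.
The 5 still-open variables draw from only 5 values {1, 4, 5, 6, 7}, so each is used; only Liam can be 1, hence Liam = 1.

1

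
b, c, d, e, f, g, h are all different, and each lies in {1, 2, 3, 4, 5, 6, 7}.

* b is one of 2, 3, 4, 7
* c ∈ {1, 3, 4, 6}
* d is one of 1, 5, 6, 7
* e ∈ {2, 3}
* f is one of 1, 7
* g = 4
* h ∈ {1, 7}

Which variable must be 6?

c

g's domain is down to {4}, so g = 4. Strike 4 from b, c.
Among the 6 still-open variables, 5 fits only d (and all 6 values in {1, 2, 3, 5, 6, 7} must be used), so d = 5.
Among the 5 still-open variables, 6 fits only c (and all 5 values in {1, 2, 3, 6, 7} must be used), so c = 6.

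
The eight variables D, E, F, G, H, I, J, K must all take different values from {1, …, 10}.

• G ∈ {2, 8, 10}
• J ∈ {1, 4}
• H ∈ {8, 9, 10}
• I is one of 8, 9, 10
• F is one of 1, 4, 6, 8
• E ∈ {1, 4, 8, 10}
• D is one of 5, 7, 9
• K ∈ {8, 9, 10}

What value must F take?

H, I, K between them cover only {8, 9, 10} — a naked triple. Remove those values from D, E, F, G.
That leaves G = 2.
E and J share exactly the 2 values {1, 4}; by pigeonhole those values go to them, so strike 1, 4 from F.
So F = 6.

6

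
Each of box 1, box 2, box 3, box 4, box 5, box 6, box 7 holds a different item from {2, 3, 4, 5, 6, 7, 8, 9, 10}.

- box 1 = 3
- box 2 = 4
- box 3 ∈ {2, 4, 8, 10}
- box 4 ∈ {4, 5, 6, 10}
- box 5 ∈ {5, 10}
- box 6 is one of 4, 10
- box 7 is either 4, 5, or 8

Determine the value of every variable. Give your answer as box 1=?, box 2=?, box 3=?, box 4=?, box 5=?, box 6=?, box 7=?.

box 1=3, box 2=4, box 3=2, box 4=6, box 5=5, box 6=10, box 7=8

box 1 must be 3 (only option left).
box 2's domain is down to {4}, so box 2 = 4. So box 3, box 4, box 6, box 7 can't be 4.
box 6's domain is down to {10}, so box 6 = 10. So box 3, box 4, box 5 can't be 10.
box 5's domain is down to {5}, so box 5 = 5. Eliminate 5 elsewhere: box 4, box 7.
box 7 has just one choice, so box 7 = 8. Eliminate 8 elsewhere: box 3.
box 3 must be 2 (only option left).
That leaves box 4 = 6.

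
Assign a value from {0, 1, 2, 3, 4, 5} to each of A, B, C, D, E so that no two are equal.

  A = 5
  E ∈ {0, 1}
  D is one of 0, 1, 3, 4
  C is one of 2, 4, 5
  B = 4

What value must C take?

2

A's domain is down to {5}, so A = 5. So C can't be 5.
B has just one choice, so B = 4. Eliminate 4 elsewhere: C, D.
So C = 2.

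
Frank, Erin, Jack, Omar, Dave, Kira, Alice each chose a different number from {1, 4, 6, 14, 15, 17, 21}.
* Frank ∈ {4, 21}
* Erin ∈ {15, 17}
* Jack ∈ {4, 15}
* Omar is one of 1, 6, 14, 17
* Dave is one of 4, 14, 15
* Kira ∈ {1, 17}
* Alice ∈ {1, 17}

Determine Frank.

21

The 7 variables draw from only 7 values {1, 4, 6, 14, 15, 17, 21}, so each is used; only Omar can be 6, hence Omar = 6.
The 6 still-open variables together cover exactly {1, 4, 14, 15, 17, 21} — 6 values for 6 variables — and 14 appears only in Dave's list, so Dave = 14.
The 5 still-open variables draw from only 5 values {1, 4, 15, 17, 21}, so each is used; only Frank can be 21, hence Frank = 21.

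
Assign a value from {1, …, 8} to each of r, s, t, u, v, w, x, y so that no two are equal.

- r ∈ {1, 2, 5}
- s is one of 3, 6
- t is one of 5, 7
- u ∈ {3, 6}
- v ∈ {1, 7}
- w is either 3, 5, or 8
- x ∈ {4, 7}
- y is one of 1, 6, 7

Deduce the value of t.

5

The 8 variables together cover exactly {1, 2, 3, 4, 5, 6, 7, 8} — 8 values for 8 variables — and 2 appears only in r's list, so r = 2.
The 7 still-open variables draw from only 7 values {1, 3, 4, 5, 6, 7, 8}, so each is used; only x can be 4, hence x = 4.
Among the 6 still-open variables, 8 fits only w (and all 6 values in {1, 3, 5, 6, 7, 8} must be used), so w = 8.
The 5 still-open variables together cover exactly {1, 3, 5, 6, 7} — 5 values for 5 variables — and 5 appears only in t's list, so t = 5.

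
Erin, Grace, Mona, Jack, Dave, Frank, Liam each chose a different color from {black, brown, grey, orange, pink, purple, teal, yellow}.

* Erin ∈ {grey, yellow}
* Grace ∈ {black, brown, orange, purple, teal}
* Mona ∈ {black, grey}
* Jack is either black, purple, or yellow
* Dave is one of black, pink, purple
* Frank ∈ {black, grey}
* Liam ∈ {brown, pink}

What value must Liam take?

brown

Mona and Frank share exactly the 2 values {black, grey}; by pigeonhole those values go to them, so strike black, grey from Erin, Grace, Jack, Dave.
Erin must be yellow (only option left). Eliminate yellow elsewhere: Jack.
Jack must be purple (only option left). Remove purple from Grace, Dave.
Dave's domain is down to {pink}, so Dave = pink. Eliminate pink elsewhere: Liam.
So Liam = brown.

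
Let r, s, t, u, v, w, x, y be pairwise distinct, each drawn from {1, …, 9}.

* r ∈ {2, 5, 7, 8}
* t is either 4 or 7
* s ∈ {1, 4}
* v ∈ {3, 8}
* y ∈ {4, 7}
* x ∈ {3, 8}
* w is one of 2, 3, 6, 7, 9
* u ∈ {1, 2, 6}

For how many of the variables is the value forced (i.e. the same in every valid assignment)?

1

t and y share exactly the 2 values {4, 7}; by pigeonhole those values go to them, so strike 4, 7 from r, s, w.
That leaves s = 1. Remove 1 from u.
v and x between them cover only {3, 8} — a naked pair. Remove those values from r, w.
Determined: s=1. The other variables each still have more than one consistent value. That makes 1.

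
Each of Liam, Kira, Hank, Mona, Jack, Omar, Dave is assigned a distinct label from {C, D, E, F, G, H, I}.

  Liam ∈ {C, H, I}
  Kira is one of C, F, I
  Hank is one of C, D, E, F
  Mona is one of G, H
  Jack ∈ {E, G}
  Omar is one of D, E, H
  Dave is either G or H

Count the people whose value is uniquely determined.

2

Mona and Dave between them cover only {G, H} — a naked pair. Remove those values from Liam, Jack, Omar.
Jack's domain is down to {E}, so Jack = E. Strike E from Hank, Omar.
Omar's domain is down to {D}, so Omar = D. Remove D from Hank.
Determined: Jack=E, Omar=D. The other people each still have more than one consistent value. That makes 2.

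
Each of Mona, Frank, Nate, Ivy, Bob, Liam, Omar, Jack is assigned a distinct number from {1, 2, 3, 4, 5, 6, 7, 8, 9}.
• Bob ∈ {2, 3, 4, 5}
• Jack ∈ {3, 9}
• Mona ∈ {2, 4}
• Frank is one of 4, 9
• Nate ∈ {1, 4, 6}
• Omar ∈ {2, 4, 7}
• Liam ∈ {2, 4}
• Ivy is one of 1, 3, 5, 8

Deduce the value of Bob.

5

Mona and Liam between them cover only {2, 4} — a naked pair. Remove those values from Frank, Nate, Bob, Omar.
Frank's domain is down to {9}, so Frank = 9. Strike 9 from Jack.
That leaves Omar = 7.
Jack must be 3 (only option left). Remove 3 from Ivy, Bob.
So Bob = 5.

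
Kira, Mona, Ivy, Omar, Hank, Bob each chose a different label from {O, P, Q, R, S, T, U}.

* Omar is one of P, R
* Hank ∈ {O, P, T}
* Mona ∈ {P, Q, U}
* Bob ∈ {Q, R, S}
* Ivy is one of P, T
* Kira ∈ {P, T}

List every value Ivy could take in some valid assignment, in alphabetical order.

The 2 variables Kira and Ivy are confined to {P, T}, which locks those values in; drop them from Mona, Omar, Hank.
Omar must be R (only option left). Eliminate R elsewhere: Bob.
That leaves Hank = O.
No further eliminations apply; Ivy can still be any of P, T.

P, T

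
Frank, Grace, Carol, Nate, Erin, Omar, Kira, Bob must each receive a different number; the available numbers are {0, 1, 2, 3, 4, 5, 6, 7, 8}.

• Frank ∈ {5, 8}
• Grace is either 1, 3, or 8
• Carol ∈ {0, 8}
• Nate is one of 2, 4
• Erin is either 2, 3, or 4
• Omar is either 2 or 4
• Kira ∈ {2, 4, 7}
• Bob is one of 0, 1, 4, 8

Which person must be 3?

Erin

The 8 variables together cover exactly {0, 1, 2, 3, 4, 5, 7, 8} — 8 values for 8 variables — and 5 appears only in Frank's list, so Frank = 5.
The 7 still-open variables together cover exactly {0, 1, 2, 3, 4, 7, 8} — 7 values for 7 variables — and 7 appears only in Kira's list, so Kira = 7.
The 2 variables Nate and Omar are confined to {2, 4}, which locks those values in; drop them from Erin, Bob.
So 3 goes to Erin.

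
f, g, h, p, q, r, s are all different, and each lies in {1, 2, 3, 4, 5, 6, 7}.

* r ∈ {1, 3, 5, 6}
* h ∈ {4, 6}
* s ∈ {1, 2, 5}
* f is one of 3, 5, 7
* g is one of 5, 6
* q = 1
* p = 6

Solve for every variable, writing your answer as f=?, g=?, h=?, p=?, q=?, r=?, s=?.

p must be 6 (only option left). So g, h, r can't be 6.
q has just one choice, so q = 1. Strike 1 from r, s.
g's domain is down to {5}, so g = 5. So f, r, s can't be 5.
h must be 4 (only option left).
r must be 3 (only option left). Remove 3 from f.
s has just one choice, so s = 2.
f's domain is down to {7}, so f = 7.

f=7, g=5, h=4, p=6, q=1, r=3, s=2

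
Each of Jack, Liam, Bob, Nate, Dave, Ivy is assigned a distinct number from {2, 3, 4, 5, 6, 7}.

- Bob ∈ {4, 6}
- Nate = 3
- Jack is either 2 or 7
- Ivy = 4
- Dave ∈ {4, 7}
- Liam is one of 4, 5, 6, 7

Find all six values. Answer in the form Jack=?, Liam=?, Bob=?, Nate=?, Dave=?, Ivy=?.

Jack=2, Liam=5, Bob=6, Nate=3, Dave=7, Ivy=4

Nate must be 3 (only option left).
Ivy's domain is down to {4}, so Ivy = 4. Remove 4 from Liam, Bob, Dave.
Bob has just one choice, so Bob = 6. Remove 6 from Liam.
Dave's domain is down to {7}, so Dave = 7. Eliminate 7 elsewhere: Jack, Liam.
Jack has just one choice, so Jack = 2.
That leaves Liam = 5.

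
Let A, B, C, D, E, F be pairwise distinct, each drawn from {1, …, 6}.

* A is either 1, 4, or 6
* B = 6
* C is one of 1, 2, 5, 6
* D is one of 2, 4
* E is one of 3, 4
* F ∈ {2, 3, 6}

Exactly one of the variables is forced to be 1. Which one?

A

B must be 6 (only option left). Remove 6 from A, C, F.
Among the 5 still-open variables, 5 fits only C (and all 5 values in {1, 2, 3, 4, 5} must be used), so C = 5.
The 4 still-open variables together cover exactly {1, 2, 3, 4} — 4 values for 4 variables — and 1 appears only in A's list, so A = 1.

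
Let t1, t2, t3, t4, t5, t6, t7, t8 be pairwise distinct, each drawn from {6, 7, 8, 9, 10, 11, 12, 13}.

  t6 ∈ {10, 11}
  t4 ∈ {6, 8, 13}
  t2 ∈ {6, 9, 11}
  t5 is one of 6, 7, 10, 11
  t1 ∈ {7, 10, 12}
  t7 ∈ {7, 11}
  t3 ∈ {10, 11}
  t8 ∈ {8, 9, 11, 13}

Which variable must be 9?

t2

The 8 variables together cover exactly {6, 7, 8, 9, 10, 11, 12, 13} — 8 values for 8 variables — and 12 appears only in t1's list, so t1 = 12.
The 2 variables t3 and t6 are confined to {10, 11}, which locks those values in; drop them from t2, t5, t7, t8.
t7's domain is down to {7}, so t7 = 7. Strike 7 from t5.
t5 must be 6 (only option left). So t2, t4 can't be 6.
So 9 goes to t2.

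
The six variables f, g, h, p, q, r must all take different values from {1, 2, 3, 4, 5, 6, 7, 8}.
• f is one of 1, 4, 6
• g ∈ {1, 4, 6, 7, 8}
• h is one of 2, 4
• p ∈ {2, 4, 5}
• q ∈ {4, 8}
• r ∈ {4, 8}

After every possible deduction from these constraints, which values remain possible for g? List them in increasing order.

1, 6, 7

q and r share exactly the 2 values {4, 8}; by pigeonhole those values go to them, so strike 4, 8 from f, g, h, p.
h's domain is down to {2}, so h = 2. Strike 2 from p.
That leaves p = 5.
No further eliminations apply; g can still be any of 1, 6, 7.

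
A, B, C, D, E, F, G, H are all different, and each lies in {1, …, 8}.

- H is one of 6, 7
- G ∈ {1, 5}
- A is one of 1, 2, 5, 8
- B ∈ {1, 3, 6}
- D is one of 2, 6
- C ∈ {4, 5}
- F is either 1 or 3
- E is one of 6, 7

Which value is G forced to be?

The 8 variables together cover exactly {1, 2, 3, 4, 5, 6, 7, 8} — 8 values for 8 variables — and 4 appears only in C's list, so C = 4.
Among the 7 still-open variables, 8 fits only A (and all 7 values in {1, 2, 3, 5, 6, 7, 8} must be used), so A = 8.
Among the 6 still-open variables, 2 fits only D (and all 6 values in {1, 2, 3, 5, 6, 7} must be used), so D = 2.
The 5 still-open variables draw from only 5 values {1, 3, 5, 6, 7}, so each is used; only G can be 5, hence G = 5.

5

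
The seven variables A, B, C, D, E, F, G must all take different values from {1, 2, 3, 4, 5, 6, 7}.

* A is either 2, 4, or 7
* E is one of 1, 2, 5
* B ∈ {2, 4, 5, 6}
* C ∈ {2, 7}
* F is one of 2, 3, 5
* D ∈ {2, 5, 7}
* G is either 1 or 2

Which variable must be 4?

A

Among the 7 variables, 3 fits only F (and all 7 values in {1, 2, 3, 4, 5, 6, 7} must be used), so F = 3.
Among the 6 still-open variables, 6 fits only B (and all 6 values in {1, 2, 4, 5, 6, 7} must be used), so B = 6.
The 5 still-open variables together cover exactly {1, 2, 4, 5, 7} — 5 values for 5 variables — and 4 appears only in A's list, so A = 4.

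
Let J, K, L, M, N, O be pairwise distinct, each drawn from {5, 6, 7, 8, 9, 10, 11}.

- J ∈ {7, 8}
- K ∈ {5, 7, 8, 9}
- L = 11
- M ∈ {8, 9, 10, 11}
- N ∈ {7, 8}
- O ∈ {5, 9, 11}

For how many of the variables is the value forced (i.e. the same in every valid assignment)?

L's domain is down to {11}, so L = 11. So M, O can't be 11.
The 5 still-open variables together cover exactly {5, 7, 8, 9, 10} — 5 values for 5 variables — and 10 appears only in M's list, so M = 10.
The 2 variables J and N are confined to {7, 8}, which locks those values in; drop them from K.
Determined: L=11, M=10. The other variables each still have more than one consistent value. That makes 2.

2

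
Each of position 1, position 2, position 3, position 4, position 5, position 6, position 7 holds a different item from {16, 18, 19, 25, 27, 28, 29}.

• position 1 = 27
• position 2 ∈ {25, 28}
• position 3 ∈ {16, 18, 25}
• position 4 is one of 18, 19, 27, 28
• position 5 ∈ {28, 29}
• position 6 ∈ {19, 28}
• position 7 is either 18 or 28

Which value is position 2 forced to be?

25

position 1 must be 27 (only option left). Strike 27 from position 4.
Among the 6 still-open variables, 16 fits only position 3 (and all 6 values in {16, 18, 19, 25, 28, 29} must be used), so position 3 = 16.
The 5 still-open variables draw from only 5 values {18, 19, 25, 28, 29}, so each is used; only position 2 can be 25, hence position 2 = 25.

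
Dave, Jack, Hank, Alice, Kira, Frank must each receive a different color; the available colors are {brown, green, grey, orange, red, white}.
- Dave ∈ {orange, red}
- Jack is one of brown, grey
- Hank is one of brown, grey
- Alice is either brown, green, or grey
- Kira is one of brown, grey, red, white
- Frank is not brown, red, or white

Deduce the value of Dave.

red

The 6 variables together cover exactly {brown, green, grey, orange, red, white} — 6 values for 6 variables — and white appears only in Kira's list, so Kira = white.
The 5 still-open variables together cover exactly {brown, green, grey, orange, red} — 5 values for 5 variables — and red appears only in Dave's list, so Dave = red.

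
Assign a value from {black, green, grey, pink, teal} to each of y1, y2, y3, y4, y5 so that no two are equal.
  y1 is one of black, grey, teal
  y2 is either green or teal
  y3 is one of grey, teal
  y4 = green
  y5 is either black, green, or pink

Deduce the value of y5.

y4 has just one choice, so y4 = green. Eliminate green elsewhere: y2, y5.
y2 must be teal (only option left). So y1, y3 can't be teal.
That leaves y3 = grey. Remove grey from y1.
That leaves y1 = black. Eliminate black elsewhere: y5.
So y5 = pink.

pink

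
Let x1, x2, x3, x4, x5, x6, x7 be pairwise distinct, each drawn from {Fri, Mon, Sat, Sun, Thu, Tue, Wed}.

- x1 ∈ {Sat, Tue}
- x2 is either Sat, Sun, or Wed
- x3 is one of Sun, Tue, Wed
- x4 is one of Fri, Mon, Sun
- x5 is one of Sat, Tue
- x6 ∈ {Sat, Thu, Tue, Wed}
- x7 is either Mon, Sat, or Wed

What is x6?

The 7 variables together cover exactly {Fri, Mon, Sat, Sun, Thu, Tue, Wed} — 7 values for 7 variables — and Fri appears only in x4's list, so x4 = Fri.
Among the 6 still-open variables, Mon fits only x7 (and all 6 values in {Mon, Sat, Sun, Thu, Tue, Wed} must be used), so x7 = Mon.
Among the 5 still-open variables, Thu fits only x6 (and all 5 values in {Sat, Sun, Thu, Tue, Wed} must be used), so x6 = Thu.

Thu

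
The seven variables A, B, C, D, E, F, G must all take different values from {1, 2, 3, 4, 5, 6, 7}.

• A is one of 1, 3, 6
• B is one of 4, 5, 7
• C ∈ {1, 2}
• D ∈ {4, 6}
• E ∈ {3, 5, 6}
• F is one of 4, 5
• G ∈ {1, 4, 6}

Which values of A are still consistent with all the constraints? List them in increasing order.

The 7 variables together cover exactly {1, 2, 3, 4, 5, 6, 7} — 7 values for 7 variables — and 2 appears only in C's list, so C = 2.
The 6 still-open variables together cover exactly {1, 3, 4, 5, 6, 7} — 6 values for 6 variables — and 7 appears only in B's list, so B = 7.
No further eliminations apply; A can still be any of 1, 3, 6.

1, 3, 6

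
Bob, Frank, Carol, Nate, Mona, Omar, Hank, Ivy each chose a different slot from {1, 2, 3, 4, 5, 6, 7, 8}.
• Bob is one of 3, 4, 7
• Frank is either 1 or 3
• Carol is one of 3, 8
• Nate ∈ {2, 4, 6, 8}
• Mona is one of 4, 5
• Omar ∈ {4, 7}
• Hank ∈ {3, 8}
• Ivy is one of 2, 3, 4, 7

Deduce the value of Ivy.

The 8 variables draw from only 8 values {1, 2, 3, 4, 5, 6, 7, 8}, so each is used; only Frank can be 1, hence Frank = 1.
The 7 still-open variables together cover exactly {2, 3, 4, 5, 6, 7, 8} — 7 values for 7 variables — and 5 appears only in Mona's list, so Mona = 5.
The 6 still-open variables together cover exactly {2, 3, 4, 6, 7, 8} — 6 values for 6 variables — and 6 appears only in Nate's list, so Nate = 6.
The 5 still-open variables together cover exactly {2, 3, 4, 7, 8} — 5 values for 5 variables — and 2 appears only in Ivy's list, so Ivy = 2.

2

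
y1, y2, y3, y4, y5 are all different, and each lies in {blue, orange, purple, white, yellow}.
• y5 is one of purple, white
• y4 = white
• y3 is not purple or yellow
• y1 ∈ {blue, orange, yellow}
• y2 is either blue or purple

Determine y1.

y4 must be white (only option left). Strike white from y3, y5.
y5 must be purple (only option left). Strike purple from y2.
That leaves y2 = blue. So y1, y3 can't be blue.
y3's domain is down to {orange}, so y3 = orange. Remove orange from y1.
So y1 = yellow.

yellow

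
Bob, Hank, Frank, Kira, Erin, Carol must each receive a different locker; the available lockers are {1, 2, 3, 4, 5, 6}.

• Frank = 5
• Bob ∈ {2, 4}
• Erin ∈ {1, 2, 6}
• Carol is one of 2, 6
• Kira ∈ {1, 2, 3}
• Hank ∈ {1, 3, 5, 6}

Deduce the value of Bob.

Frank has just one choice, so Frank = 5. So Hank can't be 5.
Among the 5 still-open variables, 4 fits only Bob (and all 5 values in {1, 2, 3, 4, 6} must be used), so Bob = 4.

4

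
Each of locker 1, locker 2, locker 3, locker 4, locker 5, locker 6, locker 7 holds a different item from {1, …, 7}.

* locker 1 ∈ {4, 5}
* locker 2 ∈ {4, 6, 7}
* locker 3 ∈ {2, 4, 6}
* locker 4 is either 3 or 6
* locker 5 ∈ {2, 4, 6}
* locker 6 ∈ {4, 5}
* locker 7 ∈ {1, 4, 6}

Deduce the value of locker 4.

Among the 7 variables, 1 fits only locker 7 (and all 7 values in {1, 2, 3, 4, 5, 6, 7} must be used), so locker 7 = 1.
Among the 6 still-open variables, 3 fits only locker 4 (and all 6 values in {2, 3, 4, 5, 6, 7} must be used), so locker 4 = 3.

3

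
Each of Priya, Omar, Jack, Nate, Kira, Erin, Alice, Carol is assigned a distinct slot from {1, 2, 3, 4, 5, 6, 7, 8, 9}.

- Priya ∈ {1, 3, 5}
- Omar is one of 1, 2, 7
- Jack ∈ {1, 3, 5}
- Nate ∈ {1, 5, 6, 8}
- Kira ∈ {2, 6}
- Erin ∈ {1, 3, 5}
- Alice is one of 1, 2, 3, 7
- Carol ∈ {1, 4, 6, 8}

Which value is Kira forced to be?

The 8 variables together cover exactly {1, 2, 3, 4, 5, 6, 7, 8} — 8 values for 8 variables — and 4 appears only in Carol's list, so Carol = 4.
The 7 still-open variables together cover exactly {1, 2, 3, 5, 6, 7, 8} — 7 values for 7 variables — and 8 appears only in Nate's list, so Nate = 8.
Among the 6 still-open variables, 6 fits only Kira (and all 6 values in {1, 2, 3, 5, 6, 7} must be used), so Kira = 6.

6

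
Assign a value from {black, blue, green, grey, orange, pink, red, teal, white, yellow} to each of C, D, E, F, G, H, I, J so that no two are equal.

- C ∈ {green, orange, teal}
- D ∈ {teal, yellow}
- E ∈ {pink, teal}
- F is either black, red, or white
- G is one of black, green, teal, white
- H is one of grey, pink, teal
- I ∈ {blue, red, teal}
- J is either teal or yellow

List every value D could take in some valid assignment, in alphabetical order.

teal, yellow

D and J share exactly the 2 values {teal, yellow}; by pigeonhole those values go to them, so strike teal, yellow from C, E, G, H, I.
E's domain is down to {pink}, so E = pink. Strike pink from H.
H's domain is down to {grey}, so H = grey.
No further eliminations apply; D can still be any of teal, yellow.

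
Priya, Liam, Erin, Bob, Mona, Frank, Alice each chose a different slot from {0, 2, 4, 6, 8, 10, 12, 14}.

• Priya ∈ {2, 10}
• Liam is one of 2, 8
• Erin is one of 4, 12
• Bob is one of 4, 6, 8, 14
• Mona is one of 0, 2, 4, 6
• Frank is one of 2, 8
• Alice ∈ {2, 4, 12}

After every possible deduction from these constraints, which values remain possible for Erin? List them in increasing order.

Liam and Frank between them cover only {2, 8} — a naked pair. Remove those values from Priya, Bob, Mona, Alice.
Priya has just one choice, so Priya = 10.
Erin and Alice share exactly the 2 values {4, 12}; by pigeonhole those values go to them, so strike 4, 12 from Bob, Mona.
No further eliminations apply; Erin can still be any of 4, 12.

4, 12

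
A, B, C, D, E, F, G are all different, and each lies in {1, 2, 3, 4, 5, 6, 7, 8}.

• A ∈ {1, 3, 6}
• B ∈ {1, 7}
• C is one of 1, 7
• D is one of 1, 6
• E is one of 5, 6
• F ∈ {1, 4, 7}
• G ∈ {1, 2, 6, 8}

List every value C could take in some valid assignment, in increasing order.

B and C share exactly the 2 values {1, 7}; by pigeonhole those values go to them, so strike 1, 7 from A, D, F, G.
D's domain is down to {6}, so D = 6. So A, E, G can't be 6.
That leaves E = 5.
F must be 4 (only option left).
A has just one choice, so A = 3.
No further eliminations apply; C can still be any of 1, 7.

1, 7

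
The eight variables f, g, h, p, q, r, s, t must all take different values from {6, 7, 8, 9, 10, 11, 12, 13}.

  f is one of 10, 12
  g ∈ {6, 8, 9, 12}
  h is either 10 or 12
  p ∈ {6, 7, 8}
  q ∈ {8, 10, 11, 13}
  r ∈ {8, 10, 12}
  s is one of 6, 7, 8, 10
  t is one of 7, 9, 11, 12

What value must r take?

The 8 variables together cover exactly {6, 7, 8, 9, 10, 11, 12, 13} — 8 values for 8 variables — and 13 appears only in q's list, so q = 13.
The 7 still-open variables together cover exactly {6, 7, 8, 9, 10, 11, 12} — 7 values for 7 variables — and 11 appears only in t's list, so t = 11.
The 6 still-open variables draw from only 6 values {6, 7, 8, 9, 10, 12}, so each is used; only g can be 9, hence g = 9.
f and h between them cover only {10, 12} — a naked pair. Remove those values from r, s.
So r = 8.

8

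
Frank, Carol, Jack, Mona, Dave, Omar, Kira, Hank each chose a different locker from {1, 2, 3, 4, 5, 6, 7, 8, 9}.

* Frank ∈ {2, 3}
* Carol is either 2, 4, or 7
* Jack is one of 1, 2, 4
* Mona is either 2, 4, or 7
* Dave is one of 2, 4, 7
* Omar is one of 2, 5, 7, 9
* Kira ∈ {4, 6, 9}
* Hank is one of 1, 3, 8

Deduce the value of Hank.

8

Carol, Mona, Dave share exactly the 3 values {2, 4, 7}; by pigeonhole those values go to them, so strike 2, 4, 7 from Frank, Jack, Omar, Kira.
Frank's domain is down to {3}, so Frank = 3. So Hank can't be 3.
Jack must be 1 (only option left). Remove 1 from Hank.
So Hank = 8.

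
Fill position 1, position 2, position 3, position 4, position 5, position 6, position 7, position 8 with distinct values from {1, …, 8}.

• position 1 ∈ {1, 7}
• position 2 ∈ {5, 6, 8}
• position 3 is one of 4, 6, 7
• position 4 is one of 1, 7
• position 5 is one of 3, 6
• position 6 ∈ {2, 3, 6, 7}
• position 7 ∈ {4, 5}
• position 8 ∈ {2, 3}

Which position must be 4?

The 8 variables draw from only 8 values {1, 2, 3, 4, 5, 6, 7, 8}, so each is used; only position 2 can be 8, hence position 2 = 8.
The 7 still-open variables together cover exactly {1, 2, 3, 4, 5, 6, 7} — 7 values for 7 variables — and 5 appears only in position 7's list, so position 7 = 5.
Among the 6 still-open variables, 4 fits only position 3 (and all 6 values in {1, 2, 3, 4, 6, 7} must be used), so position 3 = 4.

position 3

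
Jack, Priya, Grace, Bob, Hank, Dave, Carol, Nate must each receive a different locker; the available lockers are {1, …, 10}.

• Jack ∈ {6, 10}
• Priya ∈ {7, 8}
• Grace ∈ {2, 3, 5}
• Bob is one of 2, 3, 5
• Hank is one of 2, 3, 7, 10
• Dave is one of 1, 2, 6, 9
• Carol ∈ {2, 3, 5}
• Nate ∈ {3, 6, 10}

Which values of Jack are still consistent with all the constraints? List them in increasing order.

6, 10

Grace, Bob, Carol share exactly the 3 values {2, 3, 5}; by pigeonhole those values go to them, so strike 2, 3, 5 from Hank, Dave, Nate.
Jack and Nate between them cover only {6, 10} — a naked pair. Remove those values from Hank, Dave.
That leaves Hank = 7. Remove 7 from Priya.
Priya has just one choice, so Priya = 8.
No further eliminations apply; Jack can still be any of 6, 10.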